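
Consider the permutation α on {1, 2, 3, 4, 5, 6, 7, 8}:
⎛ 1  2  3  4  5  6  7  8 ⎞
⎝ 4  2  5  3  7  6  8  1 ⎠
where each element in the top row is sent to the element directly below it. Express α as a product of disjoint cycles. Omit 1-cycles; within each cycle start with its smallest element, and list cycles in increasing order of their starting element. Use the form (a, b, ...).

From 1: 1 → 4 → 3 → 5 → 7 → 8 → 1, closing the cycle (1, 4, 3, 5, 7, 8).
Repeating from the next unused element and collecting all non-trivial cycles gives (1, 4, 3, 5, 7, 8).

(1, 4, 3, 5, 7, 8)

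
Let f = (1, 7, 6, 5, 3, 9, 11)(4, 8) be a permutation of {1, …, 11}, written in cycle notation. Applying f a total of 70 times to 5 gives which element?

5 lies in the 7-cycle (1, 7, 6, 5, 3, 9, 11).
Powers repeat with period 7 on this cycle, and 70 mod 7 = 0, so f^70(5) = f^0(5).
So f^70(5) = 5.

5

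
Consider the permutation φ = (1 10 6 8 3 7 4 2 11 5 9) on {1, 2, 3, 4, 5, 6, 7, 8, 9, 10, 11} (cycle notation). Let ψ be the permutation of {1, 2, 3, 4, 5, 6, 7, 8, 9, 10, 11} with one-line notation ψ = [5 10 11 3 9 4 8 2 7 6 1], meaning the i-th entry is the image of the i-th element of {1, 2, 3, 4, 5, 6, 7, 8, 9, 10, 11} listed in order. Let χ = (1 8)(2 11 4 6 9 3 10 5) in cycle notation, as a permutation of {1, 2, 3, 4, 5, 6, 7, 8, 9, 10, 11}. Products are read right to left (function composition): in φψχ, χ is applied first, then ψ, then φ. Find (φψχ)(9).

5

Chase 9: χ(9) = 3; ψ(3) = 11; φ(11) = 5. Hence (φψχ)(9) = 5.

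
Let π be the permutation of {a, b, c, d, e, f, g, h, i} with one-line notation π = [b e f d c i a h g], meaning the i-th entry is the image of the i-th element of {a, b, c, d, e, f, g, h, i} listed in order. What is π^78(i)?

Tracing i → g → … returns to i after 7 steps, so i lies in a 7-cycle (a, b, e, c, f, i, g).
On a 7-cycle, π^7 is the identity, so π^78 = π^1 there (78 ≡ 1 mod 7).
Advancing 1 step from i: i → g.

g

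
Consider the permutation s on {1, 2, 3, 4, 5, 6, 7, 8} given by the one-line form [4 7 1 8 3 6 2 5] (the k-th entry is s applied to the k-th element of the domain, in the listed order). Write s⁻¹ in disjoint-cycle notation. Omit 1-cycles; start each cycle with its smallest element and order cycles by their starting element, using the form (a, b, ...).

The cycle decomposition of s is (1, 4, 8, 5, 3)(2, 7).
The inverse reverses every cycle; in canonical form, s⁻¹ = (1, 3, 5, 8, 4)(2, 7).

(1, 3, 5, 8, 4)(2, 7)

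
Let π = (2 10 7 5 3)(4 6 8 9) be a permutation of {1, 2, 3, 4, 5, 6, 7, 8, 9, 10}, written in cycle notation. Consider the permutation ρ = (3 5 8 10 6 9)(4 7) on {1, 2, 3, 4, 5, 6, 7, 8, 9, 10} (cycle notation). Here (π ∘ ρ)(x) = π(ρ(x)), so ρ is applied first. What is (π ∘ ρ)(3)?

(π ∘ ρ)(3) = π(ρ(3)). ρ(3) = 5, then π(5) = 3. So (π ∘ ρ)(3) = 3.

3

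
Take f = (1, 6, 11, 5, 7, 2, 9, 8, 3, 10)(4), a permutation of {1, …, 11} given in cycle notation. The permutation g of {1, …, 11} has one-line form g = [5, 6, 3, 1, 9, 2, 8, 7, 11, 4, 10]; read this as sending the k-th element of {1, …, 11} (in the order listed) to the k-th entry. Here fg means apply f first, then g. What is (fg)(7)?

6

f(7) = 2, then g(2) = 6; composing gives (fg)(7) = 6.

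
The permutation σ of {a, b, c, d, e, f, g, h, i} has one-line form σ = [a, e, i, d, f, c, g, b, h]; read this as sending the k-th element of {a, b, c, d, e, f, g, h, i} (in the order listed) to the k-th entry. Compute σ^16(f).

Tracing f → c → … returns to f after 6 steps, so f lies in a 6-cycle (b e f c i h).
On a 6-cycle, σ^6 is the identity, so σ^16 = σ^4 there (16 ≡ 4 mod 6).
Stepping 4 places around the cycle: f → c → i → h → b.

b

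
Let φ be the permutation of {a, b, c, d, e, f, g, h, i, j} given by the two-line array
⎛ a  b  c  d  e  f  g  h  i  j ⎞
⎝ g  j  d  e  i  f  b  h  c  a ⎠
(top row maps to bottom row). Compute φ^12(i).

i

Tracing i → c → … returns to i after 4 steps, so i lies in a 4-cycle (c, d, e, i).
Since the cycle has length 4, φ^12 acts on it the same as φ^0 (12 mod 4 = 0).
So φ^12(i) = i.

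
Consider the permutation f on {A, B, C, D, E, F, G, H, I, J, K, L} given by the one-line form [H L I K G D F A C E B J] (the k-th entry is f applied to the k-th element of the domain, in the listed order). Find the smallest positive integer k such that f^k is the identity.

8

Decomposing into disjoint cycles gives cycle lengths 8, 2, 2.
The order of f is the least common multiple of its cycle lengths: lcm(8, 2, 2) = 8.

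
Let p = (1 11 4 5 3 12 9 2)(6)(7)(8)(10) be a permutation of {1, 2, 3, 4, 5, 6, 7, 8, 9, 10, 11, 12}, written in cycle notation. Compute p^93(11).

9

11 lies in the 8-cycle (1 11 4 5 3 12 9 2).
Powers repeat with period 8 on this cycle, and 93 mod 8 = 5, so p^93(11) = p^5(11).
Stepping 5 places around the cycle: 11 → 4 → 5 → 3 → 12 → 9.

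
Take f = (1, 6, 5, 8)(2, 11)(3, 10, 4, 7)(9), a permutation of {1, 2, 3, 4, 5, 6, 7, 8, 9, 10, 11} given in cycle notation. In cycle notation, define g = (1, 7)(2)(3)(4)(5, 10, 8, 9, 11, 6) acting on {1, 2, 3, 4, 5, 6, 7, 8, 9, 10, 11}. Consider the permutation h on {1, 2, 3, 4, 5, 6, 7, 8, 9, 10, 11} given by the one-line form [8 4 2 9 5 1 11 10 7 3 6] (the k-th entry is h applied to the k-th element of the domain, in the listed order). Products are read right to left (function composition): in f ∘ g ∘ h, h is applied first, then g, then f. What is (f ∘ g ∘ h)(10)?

10

Chase 10: h(10) = 3; g(3) = 3; f(3) = 10. Hence (f ∘ g ∘ h)(10) = 10.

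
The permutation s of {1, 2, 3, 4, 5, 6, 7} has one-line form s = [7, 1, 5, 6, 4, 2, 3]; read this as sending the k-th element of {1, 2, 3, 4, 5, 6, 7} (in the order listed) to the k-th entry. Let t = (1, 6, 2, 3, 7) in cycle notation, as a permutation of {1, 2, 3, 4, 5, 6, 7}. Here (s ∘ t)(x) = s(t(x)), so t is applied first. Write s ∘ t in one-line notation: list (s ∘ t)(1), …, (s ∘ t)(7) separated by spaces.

Chase each element through t then s: 1 → 6 → 2; 2 → 3 → 5; 3 → 7 → 3; 4 → 4 → 6; 5 → 5 → 4; 6 → 2 → 1; 7 → 1 → 7.
Collecting the images, s ∘ t = [2 5 3 6 4 1 7].

2 5 3 6 4 1 7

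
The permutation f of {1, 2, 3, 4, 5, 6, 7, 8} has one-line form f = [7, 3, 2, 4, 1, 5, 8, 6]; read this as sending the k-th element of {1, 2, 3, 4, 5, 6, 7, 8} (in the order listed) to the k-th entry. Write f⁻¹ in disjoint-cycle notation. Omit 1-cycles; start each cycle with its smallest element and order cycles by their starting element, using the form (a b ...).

First write f in disjoint cycles: (1 7 8 6 5)(2 3).
The inverse reverses every cycle; in canonical form, f⁻¹ = (1 5 6 8 7)(2 3).

(1 5 6 8 7)(2 3)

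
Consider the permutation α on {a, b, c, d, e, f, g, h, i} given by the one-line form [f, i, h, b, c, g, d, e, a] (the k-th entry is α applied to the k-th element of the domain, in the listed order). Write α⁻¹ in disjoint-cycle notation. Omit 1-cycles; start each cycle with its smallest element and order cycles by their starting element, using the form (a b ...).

First write α in disjoint cycles: (a f g d b i)(c h e).
The inverse reverses every cycle; in canonical form, α⁻¹ = (a i b d g f)(c e h).

(a i b d g f)(c e h)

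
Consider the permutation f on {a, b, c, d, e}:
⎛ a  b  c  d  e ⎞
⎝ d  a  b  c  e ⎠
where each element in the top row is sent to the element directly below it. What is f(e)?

The entry below e in the array is e, so f(e) = e.

e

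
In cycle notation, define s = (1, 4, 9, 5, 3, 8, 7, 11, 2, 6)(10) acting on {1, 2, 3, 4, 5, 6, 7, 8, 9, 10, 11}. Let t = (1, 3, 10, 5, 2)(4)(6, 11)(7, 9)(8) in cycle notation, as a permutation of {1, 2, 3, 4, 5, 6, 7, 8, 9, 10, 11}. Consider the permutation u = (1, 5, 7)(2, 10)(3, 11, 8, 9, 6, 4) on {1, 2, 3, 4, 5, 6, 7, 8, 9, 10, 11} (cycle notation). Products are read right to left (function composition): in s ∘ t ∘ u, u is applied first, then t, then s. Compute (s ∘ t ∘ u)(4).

(s ∘ t ∘ u)(4) = s(t(u(4))). u(4) = 3, then t(3) = 10, then s(10) = 10, so the result is 10.

10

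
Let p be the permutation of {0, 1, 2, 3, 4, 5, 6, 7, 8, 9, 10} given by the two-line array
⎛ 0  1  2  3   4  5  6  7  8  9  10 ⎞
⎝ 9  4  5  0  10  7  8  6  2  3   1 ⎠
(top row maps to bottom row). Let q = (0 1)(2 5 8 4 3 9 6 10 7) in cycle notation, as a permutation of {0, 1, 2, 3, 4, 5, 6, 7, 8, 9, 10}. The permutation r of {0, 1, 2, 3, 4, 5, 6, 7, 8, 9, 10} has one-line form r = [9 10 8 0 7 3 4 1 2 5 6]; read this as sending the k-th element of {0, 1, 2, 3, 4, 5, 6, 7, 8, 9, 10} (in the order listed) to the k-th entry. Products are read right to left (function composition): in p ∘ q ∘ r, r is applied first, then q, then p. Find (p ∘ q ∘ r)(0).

8

Apply the permutations in order: r(0) = 9, then q(9) = 6, then p(6) = 8. So (p ∘ q ∘ r)(0) = 8.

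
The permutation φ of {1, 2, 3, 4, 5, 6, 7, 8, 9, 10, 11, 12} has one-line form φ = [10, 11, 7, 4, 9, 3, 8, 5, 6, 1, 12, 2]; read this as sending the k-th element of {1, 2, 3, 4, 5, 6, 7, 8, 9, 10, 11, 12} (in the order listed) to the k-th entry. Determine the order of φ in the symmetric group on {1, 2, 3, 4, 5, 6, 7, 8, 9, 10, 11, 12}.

6

The disjoint-cycle form of φ has cycle lengths 6, 3, 2, 1.
The order is lcm(6, 3, 2) = 6.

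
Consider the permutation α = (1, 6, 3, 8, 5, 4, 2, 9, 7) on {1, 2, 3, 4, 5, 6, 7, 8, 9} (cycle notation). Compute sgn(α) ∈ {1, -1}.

1

The cycle lengths are 9.
A cycle is odd iff its length is even; α has 0 even-length cycles, so sgn(α) = (−1)^0 and α is even.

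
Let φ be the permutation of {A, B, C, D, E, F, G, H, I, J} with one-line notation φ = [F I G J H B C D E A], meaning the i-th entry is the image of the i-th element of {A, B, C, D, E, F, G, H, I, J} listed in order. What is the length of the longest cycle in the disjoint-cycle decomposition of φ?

8

Decomposing into disjoint cycles gives (A F B I E H D J)(C G); the longest has length 8.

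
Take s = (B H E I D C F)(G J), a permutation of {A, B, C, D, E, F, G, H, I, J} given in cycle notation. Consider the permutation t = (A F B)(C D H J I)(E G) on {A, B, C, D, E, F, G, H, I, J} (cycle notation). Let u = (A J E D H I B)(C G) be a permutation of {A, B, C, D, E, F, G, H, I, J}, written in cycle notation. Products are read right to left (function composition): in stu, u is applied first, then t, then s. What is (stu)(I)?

A

Apply the permutations in order: u(I) = B, then t(B) = A, then s(A) = A. So (stu)(I) = A.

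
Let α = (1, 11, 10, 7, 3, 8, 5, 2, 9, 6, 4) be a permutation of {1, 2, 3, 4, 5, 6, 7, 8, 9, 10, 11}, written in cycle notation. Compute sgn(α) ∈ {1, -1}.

1

The cycle lengths are 11.
A cycle of length ℓ contributes ℓ−1 transpositions, so α is a product of 10 transpositions — even.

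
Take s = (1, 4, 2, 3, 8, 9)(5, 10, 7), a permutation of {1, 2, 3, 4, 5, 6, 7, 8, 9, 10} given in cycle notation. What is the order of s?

6

The cycle type of s is (6, 3, 1).
Since disjoint cycles commute, ord(s) = lcm(6, 3) = 6.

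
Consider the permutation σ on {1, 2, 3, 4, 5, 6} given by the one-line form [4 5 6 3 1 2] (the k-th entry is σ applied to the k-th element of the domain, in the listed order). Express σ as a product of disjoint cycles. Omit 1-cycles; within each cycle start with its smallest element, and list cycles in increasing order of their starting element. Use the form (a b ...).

(1 4 3 6 2 5)

Iterating σ from 1 gives 1 → 4 → 3 → 6 → 2 → 5 → 1; that is the 6-cycle (1 4 3 6 2 5).
Repeating from the next unused element and collecting all non-trivial cycles gives (1 4 3 6 2 5).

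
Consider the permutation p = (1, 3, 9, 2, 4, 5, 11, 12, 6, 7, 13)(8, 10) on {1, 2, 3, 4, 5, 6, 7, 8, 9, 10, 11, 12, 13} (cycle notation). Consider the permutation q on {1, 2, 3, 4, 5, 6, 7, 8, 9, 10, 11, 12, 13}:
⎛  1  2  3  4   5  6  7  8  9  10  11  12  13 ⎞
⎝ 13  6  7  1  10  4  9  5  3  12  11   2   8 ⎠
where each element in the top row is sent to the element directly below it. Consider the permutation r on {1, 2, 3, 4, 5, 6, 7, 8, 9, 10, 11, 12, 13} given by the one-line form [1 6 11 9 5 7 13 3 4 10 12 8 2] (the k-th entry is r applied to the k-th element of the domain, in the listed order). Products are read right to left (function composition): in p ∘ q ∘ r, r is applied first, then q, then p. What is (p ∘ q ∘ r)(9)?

3

(p ∘ q ∘ r)(9) = p(q(r(9))). r(9) = 4, then q(4) = 1, then p(1) = 3, so the result is 3.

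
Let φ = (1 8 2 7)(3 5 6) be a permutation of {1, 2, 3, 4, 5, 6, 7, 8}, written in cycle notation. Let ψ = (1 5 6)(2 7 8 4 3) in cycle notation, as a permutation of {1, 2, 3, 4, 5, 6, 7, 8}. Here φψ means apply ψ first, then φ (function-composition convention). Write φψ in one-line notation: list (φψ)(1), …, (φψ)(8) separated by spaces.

(φψ)(x) = φ(ψ(x)). Computing each image: φ(ψ(1)) = φ(5) = 6, φ(ψ(2)) = φ(7) = 1, φ(ψ(3)) = φ(2) = 7, φ(ψ(4)) = φ(3) = 5, φ(ψ(5)) = φ(6) = 3, φ(ψ(6)) = φ(1) = 8, φ(ψ(7)) = φ(8) = 2, φ(ψ(8)) = φ(4) = 4.
Hence φψ = [6 1 7 5 3 8 2 4].

6 1 7 5 3 8 2 4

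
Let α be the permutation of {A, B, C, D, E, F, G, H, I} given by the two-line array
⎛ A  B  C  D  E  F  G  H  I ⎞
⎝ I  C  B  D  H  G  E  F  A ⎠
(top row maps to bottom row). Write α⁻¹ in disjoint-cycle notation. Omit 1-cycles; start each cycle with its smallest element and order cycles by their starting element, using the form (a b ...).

The cycle decomposition of α is (A I)(B C)(E H F G).
Reversing each cycle (and rotating so the smallest element leads) gives α⁻¹ = (A I)(B C)(E G F H).

(A I)(B C)(E G F H)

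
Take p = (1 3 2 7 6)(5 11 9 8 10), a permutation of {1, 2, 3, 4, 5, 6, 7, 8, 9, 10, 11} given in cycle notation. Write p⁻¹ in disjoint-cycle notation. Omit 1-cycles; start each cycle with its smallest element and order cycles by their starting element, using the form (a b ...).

(1 6 7 2 3)(5 10 8 9 11)

The inverse reverses each cycle.
After reversing and putting each cycle's least element first, p⁻¹ = (1 6 7 2 3)(5 10 8 9 11).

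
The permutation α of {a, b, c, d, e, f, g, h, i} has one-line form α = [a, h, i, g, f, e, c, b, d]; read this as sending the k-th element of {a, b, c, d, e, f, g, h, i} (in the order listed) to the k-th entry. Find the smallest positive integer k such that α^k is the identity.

4

The disjoint-cycle form of α has cycle lengths 4, 2, 2, 1.
Since disjoint cycles commute, ord(α) = lcm(4, 2, 2) = 4.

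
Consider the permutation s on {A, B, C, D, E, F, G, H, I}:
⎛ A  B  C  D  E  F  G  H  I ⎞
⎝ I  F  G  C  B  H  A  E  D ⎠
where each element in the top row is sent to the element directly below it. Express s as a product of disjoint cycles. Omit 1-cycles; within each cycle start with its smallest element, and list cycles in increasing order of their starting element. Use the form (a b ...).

(A I D C G)(B F H E)

Start at A and follow images: A → I → D → C → G → A, giving the cycle (A I D C G).
Continuing from each remaining unvisited element yields (A I D C G)(B F H E).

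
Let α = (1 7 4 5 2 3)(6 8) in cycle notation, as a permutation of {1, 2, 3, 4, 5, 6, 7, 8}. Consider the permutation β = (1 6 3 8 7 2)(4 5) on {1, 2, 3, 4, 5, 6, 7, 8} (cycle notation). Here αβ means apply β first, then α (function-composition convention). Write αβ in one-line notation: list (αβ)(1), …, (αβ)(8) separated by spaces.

8 7 6 2 5 1 3 4

(αβ)(x) = α(β(x)). Computing each image: α(β(1)) = α(6) = 8, α(β(2)) = α(1) = 7, α(β(3)) = α(8) = 6, α(β(4)) = α(5) = 2, α(β(5)) = α(4) = 5, α(β(6)) = α(3) = 1, α(β(7)) = α(2) = 3, α(β(8)) = α(7) = 4.
Hence αβ = [8 7 6 2 5 1 3 4].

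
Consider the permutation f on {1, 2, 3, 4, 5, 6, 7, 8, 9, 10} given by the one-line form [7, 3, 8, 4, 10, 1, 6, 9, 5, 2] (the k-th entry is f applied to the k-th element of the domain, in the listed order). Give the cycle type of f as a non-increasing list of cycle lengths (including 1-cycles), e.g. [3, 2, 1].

[6, 3, 1]

The disjoint cycles are (1 7 6)(2 3 8 9 5 10)(4), with lengths 6, 3, 1 in non-increasing order.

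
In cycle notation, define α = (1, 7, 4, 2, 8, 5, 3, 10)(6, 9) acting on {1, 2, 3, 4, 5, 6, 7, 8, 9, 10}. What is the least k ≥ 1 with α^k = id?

8

The cycle type of α is (8, 2).
The order of α is the least common multiple of its cycle lengths: lcm(8, 2) = 8.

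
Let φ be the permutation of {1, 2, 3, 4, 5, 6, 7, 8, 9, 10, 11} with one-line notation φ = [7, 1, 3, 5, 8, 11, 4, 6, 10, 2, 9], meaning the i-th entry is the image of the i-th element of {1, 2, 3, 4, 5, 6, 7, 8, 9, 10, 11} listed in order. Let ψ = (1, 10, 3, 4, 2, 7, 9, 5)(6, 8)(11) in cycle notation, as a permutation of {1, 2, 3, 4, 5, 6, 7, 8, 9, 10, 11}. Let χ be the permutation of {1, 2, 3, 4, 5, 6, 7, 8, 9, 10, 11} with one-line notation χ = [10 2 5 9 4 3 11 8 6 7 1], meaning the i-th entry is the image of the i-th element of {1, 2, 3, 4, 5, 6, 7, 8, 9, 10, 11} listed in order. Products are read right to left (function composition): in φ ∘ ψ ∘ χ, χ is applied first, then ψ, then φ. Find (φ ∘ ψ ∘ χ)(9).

6

Chase 9: χ(9) = 6; ψ(6) = 8; φ(8) = 6. Hence (φ ∘ ψ ∘ χ)(9) = 6.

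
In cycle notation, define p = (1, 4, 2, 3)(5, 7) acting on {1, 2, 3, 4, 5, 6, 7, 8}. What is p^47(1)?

1 lies in the 4-cycle (1, 4, 2, 3).
Since the cycle has length 4, p^47 acts on it the same as p^3 (47 mod 4 = 3).
Stepping 3 places around the cycle: 1 → 4 → 2 → 3.

3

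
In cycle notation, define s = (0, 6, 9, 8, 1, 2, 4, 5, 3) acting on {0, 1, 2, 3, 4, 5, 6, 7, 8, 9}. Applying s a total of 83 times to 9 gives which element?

9 lies in the 9-cycle (0, 6, 9, 8, 1, 2, 4, 5, 3).
On a 9-cycle, s^9 is the identity, so s^83 = s^2 there (83 ≡ 2 mod 9).
Stepping 2 places around the cycle: 9 → 8 → 1.

1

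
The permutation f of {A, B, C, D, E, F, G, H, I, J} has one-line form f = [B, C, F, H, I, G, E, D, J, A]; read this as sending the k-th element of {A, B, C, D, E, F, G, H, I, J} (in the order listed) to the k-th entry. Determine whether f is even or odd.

even

In disjoint-cycle form the cycle lengths are 8, 2.
A cycle of length ℓ contributes ℓ−1 transpositions, so f is a product of 7 + 1 = 8 transpositions — even.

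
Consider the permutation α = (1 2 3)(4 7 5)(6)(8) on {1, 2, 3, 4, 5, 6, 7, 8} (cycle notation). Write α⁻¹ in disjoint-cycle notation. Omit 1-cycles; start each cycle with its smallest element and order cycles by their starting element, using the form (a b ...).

(1 3 2)(4 5 7)

Inverting a permutation written in cycle notation just reverses the order within every cycle.
Reversing each cycle of α and rotating so the smallest element leads gives (1 3 2)(4 5 7).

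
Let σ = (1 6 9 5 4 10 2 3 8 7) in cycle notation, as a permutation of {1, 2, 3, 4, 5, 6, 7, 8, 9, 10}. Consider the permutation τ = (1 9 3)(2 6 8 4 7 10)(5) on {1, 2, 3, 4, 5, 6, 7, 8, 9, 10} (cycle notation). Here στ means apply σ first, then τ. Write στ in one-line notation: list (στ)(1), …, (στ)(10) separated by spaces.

(στ)(x) = τ(σ(x)). Computing each image: τ(σ(1)) = τ(6) = 8, τ(σ(2)) = τ(3) = 1, τ(σ(3)) = τ(8) = 4, τ(σ(4)) = τ(10) = 2, τ(σ(5)) = τ(4) = 7, τ(σ(6)) = τ(9) = 3, τ(σ(7)) = τ(1) = 9, τ(σ(8)) = τ(7) = 10, τ(σ(9)) = τ(5) = 5, τ(σ(10)) = τ(2) = 6.
Hence στ = [8 1 4 2 7 3 9 10 5 6].

8 1 4 2 7 3 9 10 5 6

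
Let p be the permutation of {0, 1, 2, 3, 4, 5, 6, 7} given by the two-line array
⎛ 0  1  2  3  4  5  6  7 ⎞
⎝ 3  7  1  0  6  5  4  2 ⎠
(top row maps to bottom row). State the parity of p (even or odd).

In disjoint-cycle form the cycle lengths are 3, 2, 2, 1.
A cycle is odd iff its length is even; p has 2 even-length cycles, so sgn(p) = (−1)^2 and p is even.

even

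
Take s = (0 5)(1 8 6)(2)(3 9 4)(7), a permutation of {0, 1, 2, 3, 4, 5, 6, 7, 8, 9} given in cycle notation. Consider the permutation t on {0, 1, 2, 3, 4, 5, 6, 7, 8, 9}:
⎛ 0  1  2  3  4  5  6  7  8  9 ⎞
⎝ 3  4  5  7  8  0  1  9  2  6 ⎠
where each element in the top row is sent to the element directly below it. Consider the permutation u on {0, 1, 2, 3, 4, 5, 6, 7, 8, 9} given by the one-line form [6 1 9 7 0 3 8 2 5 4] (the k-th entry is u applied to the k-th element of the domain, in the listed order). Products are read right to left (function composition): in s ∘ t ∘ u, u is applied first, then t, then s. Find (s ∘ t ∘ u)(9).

Chase 9: u(9) = 4; t(4) = 8; s(8) = 6. Hence (s ∘ t ∘ u)(9) = 6.

6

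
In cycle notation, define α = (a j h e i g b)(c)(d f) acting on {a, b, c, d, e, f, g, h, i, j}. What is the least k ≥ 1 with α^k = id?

14

The cycle type of α is (7, 2, 1).
The order is lcm(7, 2) = 14.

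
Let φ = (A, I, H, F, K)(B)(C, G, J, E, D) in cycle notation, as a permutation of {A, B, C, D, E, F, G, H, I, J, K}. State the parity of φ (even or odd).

even

The cycle lengths are 5, 5, 1.
A cycle of length ℓ contributes ℓ−1 transpositions, so φ is a product of 4 + 4 = 8 transpositions — even.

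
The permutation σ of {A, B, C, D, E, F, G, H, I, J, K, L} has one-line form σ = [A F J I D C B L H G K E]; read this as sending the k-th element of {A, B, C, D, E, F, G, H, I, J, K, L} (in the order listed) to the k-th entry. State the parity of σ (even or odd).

even

In disjoint-cycle form the cycle lengths are 5, 5, 1, 1.
A cycle is odd iff its length is even; σ has 0 even-length cycles, so sgn(σ) = (−1)^0 and σ is even.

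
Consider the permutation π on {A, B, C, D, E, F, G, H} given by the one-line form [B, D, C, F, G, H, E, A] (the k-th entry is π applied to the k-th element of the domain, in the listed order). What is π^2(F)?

Tracing F → H → … returns to F after 5 steps, so F lies in a 5-cycle (A, B, D, F, H).
Stepping 2 places around the cycle: F → H → A.

A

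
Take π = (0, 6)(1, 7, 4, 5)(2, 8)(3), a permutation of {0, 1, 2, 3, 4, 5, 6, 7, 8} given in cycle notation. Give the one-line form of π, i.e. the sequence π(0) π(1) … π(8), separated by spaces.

6 7 8 3 5 1 0 4 2

Reading each image from the cycles: 0↦6, 1↦7, 2↦8, 3↦3, 4↦5, 5↦1, 6↦0, 7↦4, 8↦2.
Listing these in domain order gives 6 7 8 3 5 1 0 4 2.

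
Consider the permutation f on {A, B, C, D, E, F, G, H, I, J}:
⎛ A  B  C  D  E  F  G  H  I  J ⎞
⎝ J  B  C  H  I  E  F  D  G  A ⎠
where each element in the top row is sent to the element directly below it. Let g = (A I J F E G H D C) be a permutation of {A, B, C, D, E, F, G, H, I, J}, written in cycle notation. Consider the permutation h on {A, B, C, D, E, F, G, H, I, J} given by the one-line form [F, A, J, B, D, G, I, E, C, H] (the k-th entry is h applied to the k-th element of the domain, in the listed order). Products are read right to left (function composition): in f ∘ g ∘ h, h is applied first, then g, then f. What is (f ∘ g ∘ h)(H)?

Apply the permutations in order: h(H) = E, then g(E) = G, then f(G) = F. So (f ∘ g ∘ h)(H) = F.

F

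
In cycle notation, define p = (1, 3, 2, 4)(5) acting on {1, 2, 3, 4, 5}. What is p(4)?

1

4 appears in (1, 3, 2, 4); the next entry (wrapping around) is 1.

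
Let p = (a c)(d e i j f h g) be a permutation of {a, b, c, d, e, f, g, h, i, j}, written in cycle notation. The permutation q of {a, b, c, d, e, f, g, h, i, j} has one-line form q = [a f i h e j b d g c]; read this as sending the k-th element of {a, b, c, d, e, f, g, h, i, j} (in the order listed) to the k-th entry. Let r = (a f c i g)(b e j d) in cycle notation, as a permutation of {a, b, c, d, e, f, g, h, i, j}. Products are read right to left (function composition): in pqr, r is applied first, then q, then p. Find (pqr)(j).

Chase j: r(j) = d; q(d) = h; p(h) = g. Hence (pqr)(j) = g.

g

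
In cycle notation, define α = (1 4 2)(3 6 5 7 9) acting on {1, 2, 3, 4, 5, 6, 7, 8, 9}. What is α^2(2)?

4

2 lies in the 3-cycle (1 4 2).
Stepping 2 places around the cycle: 2 → 1 → 4.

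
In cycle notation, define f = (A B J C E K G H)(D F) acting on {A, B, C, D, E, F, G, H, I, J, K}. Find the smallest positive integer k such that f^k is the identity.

8

The disjoint cycles have lengths 8, 2, 1.
Since disjoint cycles commute, ord(f) = lcm(8, 2) = 8.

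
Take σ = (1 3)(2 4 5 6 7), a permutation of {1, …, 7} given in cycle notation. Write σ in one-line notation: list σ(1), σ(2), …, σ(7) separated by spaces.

3 4 1 5 6 7 2

Reading each image from the cycles: 1→3, 2→4, 3→1, 4→5, 5→6, 6→7, 7→2.
So the one-line form is 3 4 1 5 6 7 2.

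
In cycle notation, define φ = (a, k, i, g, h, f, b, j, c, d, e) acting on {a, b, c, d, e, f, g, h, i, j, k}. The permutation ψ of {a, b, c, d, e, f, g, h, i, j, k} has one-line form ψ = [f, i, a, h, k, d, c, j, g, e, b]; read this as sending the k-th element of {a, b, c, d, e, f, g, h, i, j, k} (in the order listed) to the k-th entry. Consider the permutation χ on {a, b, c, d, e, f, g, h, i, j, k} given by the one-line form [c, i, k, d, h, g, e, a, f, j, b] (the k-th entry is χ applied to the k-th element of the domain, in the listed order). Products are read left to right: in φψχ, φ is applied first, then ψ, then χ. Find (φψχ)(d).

Apply the permutations in order: φ(d) = e, then ψ(e) = k, then χ(k) = b. So (φψχ)(d) = b.

b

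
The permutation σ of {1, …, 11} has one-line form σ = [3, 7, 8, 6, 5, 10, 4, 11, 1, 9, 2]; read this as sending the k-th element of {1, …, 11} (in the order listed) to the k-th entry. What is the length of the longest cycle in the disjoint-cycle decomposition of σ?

10

Decomposing into disjoint cycles gives (1, 3, 8, 11, 2, 7, 4, 6, 10, 9); the longest has length 10.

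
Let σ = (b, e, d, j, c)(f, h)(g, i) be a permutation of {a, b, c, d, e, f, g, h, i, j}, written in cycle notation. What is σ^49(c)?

j

c lies in the 5-cycle (b, e, d, j, c).
Powers repeat with period 5 on this cycle, and 49 mod 5 = 4, so σ^49(c) = σ^4(c).
Advancing 4 steps from c: c → b → e → d → j.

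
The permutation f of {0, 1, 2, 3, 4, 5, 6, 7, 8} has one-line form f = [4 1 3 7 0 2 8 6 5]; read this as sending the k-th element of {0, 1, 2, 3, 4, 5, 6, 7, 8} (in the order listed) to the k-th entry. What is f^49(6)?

Tracing 6 → 8 → … returns to 6 after 6 steps, so 6 lies in a 6-cycle (2 3 7 6 8 5).
Powers repeat with period 6 on this cycle, and 49 mod 6 = 1, so f^49(6) = f^1(6).
Stepping 1 place around the cycle: 6 → 8.

8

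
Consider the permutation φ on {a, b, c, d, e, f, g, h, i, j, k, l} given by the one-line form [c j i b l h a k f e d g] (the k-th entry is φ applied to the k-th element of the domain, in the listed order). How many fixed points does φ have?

0

No element satisfies φ(x) = x, so there are 0 fixed points.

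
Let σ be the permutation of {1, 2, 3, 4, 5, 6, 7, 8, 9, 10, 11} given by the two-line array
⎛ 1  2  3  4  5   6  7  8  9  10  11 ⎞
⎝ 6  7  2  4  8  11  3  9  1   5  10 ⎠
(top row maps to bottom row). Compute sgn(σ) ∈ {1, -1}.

In disjoint-cycle form the cycle lengths are 7, 3, 1.
A cycle of length ℓ contributes ℓ−1 transpositions, so σ is a product of 6 + 2 = 8 transpositions — even.

1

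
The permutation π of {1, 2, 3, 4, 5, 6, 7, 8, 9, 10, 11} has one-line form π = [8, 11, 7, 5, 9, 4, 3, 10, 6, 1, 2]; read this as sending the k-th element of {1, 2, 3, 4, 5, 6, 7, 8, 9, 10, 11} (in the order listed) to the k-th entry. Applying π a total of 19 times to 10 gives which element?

1

Tracing 10 → 1 → … returns to 10 after 3 steps, so 10 lies in a 3-cycle (1, 8, 10).
Since the cycle has length 3, π^19 acts on it the same as π^1 (19 mod 3 = 1).
Advancing 1 step from 10: 10 → 1.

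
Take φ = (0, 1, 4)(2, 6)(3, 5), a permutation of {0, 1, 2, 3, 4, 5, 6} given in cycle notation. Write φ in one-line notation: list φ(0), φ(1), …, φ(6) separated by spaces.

Reading each image from the cycles: 0→1, 1→4, 2→6, 3→5, 4→0, 5→3, 6→2.
So the one-line form is 1 4 6 5 0 3 2.

1 4 6 5 0 3 2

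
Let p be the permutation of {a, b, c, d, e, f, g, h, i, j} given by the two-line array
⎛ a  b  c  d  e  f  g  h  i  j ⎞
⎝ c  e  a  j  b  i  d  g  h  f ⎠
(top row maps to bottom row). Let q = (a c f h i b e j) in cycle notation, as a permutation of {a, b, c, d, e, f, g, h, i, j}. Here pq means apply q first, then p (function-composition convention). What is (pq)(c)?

i

(pq)(c) = p(q(c)). q(c) = f, then p(f) = i. So (pq)(c) = i.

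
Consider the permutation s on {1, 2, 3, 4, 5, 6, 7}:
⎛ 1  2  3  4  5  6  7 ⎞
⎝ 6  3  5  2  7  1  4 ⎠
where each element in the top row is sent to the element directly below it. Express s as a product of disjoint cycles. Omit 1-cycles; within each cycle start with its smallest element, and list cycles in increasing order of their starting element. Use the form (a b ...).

Iterating s from 1 gives 1 → 6 → 1; that is the 2-cycle (1 6).
Repeating from the next unused element and collecting all non-trivial cycles gives (1 6)(2 3 5 7 4).

(1 6)(2 3 5 7 4)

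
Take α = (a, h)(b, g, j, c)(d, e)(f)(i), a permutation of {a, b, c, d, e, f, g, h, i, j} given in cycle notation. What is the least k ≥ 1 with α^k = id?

The cycle type of α is (4, 2, 2, 1, 1).
The order of α is the least common multiple of its cycle lengths: lcm(4, 2, 2) = 4.

4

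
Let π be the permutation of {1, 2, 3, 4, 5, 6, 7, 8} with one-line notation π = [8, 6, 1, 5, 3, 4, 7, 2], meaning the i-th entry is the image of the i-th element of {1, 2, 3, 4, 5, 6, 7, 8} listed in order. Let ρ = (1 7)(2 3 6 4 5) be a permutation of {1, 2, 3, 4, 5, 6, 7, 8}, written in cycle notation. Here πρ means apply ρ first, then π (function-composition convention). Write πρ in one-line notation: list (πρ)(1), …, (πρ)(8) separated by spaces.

(πρ)(x) = π(ρ(x)). Computing each image: π(ρ(1)) = π(7) = 7, π(ρ(2)) = π(3) = 1, π(ρ(3)) = π(6) = 4, π(ρ(4)) = π(5) = 3, π(ρ(5)) = π(2) = 6, π(ρ(6)) = π(4) = 5, π(ρ(7)) = π(1) = 8, π(ρ(8)) = π(8) = 2.
Hence πρ = [7 1 4 3 6 5 8 2].

7 1 4 3 6 5 8 2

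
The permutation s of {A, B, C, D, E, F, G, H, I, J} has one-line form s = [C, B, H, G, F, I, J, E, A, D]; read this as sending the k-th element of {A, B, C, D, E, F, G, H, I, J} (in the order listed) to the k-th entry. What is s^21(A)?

E

Tracing A → C → … returns to A after 6 steps, so A lies in a 6-cycle (A, C, H, E, F, I).
Since the cycle has length 6, s^21 acts on it the same as s^3 (21 mod 6 = 3).
Stepping 3 places around the cycle: A → C → H → E.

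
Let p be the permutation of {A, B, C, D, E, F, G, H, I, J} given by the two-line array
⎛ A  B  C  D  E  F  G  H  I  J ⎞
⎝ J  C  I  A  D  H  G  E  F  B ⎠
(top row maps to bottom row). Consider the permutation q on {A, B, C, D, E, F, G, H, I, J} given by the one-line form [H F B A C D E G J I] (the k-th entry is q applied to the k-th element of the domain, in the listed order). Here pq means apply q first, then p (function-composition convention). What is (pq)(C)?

First apply q: q(C) = B, then p(B) = C. Thus (pq)(C) = C.

C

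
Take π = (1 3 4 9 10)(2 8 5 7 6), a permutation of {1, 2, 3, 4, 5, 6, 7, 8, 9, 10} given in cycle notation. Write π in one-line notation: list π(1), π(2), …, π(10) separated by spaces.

Image by image: 1↦3, 2↦8, 3↦4, 4↦9, 5↦7, 6↦2, 7↦6, 8↦5, 9↦10, 10↦1.
So the one-line form is 3 8 4 9 7 2 6 5 10 1.

3 8 4 9 7 2 6 5 10 1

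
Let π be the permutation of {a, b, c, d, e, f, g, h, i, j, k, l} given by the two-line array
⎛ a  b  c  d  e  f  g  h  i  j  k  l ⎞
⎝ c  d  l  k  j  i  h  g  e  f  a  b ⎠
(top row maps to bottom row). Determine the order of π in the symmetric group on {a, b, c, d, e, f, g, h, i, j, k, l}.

The disjoint-cycle form of π has cycle lengths 6, 4, 2.
The order of π is the least common multiple of its cycle lengths: lcm(6, 4, 2) = 12.

12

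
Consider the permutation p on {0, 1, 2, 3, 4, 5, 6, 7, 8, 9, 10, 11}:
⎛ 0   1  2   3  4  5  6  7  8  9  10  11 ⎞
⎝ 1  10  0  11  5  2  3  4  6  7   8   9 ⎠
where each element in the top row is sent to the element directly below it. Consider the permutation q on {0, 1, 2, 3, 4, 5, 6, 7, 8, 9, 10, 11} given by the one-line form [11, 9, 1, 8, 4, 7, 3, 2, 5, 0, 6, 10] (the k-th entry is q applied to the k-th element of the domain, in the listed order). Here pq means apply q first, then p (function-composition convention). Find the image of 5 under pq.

4

First apply q: q(5) = 7, then p(7) = 4. Thus (pq)(5) = 4.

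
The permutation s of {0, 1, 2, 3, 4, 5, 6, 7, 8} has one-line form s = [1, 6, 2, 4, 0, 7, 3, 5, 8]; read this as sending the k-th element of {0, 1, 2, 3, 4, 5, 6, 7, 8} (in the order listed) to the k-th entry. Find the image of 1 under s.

6

1 is element number 2 of the domain, and entry number 2 of the one-line form is 6, so s(1) = 6.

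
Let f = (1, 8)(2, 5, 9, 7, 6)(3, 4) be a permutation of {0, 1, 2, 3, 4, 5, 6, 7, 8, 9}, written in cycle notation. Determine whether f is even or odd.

even

The cycle lengths are 5, 2, 2, 1.
A cycle of length ℓ contributes ℓ−1 transpositions, so f is a product of 4 + 1 + 1 = 6 transpositions — even.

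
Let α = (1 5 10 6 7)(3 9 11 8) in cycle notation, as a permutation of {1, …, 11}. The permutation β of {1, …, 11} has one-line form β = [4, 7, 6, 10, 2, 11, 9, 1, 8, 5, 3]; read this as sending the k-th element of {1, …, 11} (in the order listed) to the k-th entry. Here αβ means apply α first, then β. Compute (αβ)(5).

5

(αβ)(5) = β(α(5)). α(5) = 10, then β(10) = 5. So (αβ)(5) = 5.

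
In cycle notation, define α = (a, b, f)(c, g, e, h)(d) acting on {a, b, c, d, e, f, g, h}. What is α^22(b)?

f

b lies in the 3-cycle (a, b, f).
On a 3-cycle, α^3 is the identity, so α^22 = α^1 there (22 ≡ 1 mod 3).
Stepping 1 place around the cycle: b → f.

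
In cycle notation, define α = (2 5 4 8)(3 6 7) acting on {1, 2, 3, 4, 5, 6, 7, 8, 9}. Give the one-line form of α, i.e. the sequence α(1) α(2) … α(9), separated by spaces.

1 5 6 8 4 7 3 2 9

Reading each image from the cycles: 1→1, 2→5, 3→6, 4→8, 5→4, 6→7, 7→3, 8→2, 9→9.
Listing these in domain order gives 1 5 6 8 4 7 3 2 9.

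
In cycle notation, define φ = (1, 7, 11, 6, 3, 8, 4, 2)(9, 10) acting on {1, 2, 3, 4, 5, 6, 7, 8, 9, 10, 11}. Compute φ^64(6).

6

6 lies in the 8-cycle (1, 7, 11, 6, 3, 8, 4, 2).
Powers repeat with period 8 on this cycle, and 64 mod 8 = 0, so φ^64(6) = φ^0(6).
So φ^64(6) = 6.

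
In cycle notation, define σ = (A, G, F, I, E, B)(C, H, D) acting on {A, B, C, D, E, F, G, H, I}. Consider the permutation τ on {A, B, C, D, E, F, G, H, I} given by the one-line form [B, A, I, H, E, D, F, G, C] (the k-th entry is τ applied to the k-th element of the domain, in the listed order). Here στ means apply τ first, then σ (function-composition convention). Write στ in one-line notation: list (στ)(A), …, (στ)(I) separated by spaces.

For each element, apply τ then σ: A → B → A; B → A → G; C → I → E; D → H → D; E → E → B; F → D → C; G → F → I; H → G → F; I → C → H.
Collecting the images, στ = [A G E D B C I F H].

A G E D B C I F H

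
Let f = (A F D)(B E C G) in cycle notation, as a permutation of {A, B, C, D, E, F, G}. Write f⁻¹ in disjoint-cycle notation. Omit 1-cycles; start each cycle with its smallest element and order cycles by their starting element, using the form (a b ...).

If f sends a → b within a cycle, f⁻¹ sends b → a; equivalently, reverse each cycle.
Reversing each cycle of f and rotating so the smallest element leads gives (A D F)(B G C E).

(A D F)(B G C E)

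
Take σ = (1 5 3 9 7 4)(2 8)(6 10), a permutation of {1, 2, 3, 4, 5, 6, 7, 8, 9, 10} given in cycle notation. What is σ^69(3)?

4

3 lies in the 6-cycle (1 5 3 9 7 4).
Since the cycle has length 6, σ^69 acts on it the same as σ^3 (69 mod 6 = 3).
Stepping 3 places around the cycle: 3 → 9 → 7 → 4.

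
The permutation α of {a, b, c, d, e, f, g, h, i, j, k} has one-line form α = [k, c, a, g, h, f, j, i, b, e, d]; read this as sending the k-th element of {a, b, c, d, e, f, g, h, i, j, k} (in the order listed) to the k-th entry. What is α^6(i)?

Tracing i → b → … returns to i after 10 steps, so i lies in a 10-cycle (a, k, d, g, j, e, h, i, b, c).
Advancing 6 steps from i: i → b → c → a → k → d → g.

g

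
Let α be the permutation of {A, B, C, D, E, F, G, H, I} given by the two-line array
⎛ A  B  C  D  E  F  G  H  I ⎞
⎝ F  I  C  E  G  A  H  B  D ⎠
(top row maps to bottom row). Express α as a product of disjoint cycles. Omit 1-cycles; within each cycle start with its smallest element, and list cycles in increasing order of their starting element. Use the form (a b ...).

(A F)(B I D E G H)

From A: A → F → A, closing the cycle (A F).
Continuing from each remaining unvisited element yields (A F)(B I D E G H).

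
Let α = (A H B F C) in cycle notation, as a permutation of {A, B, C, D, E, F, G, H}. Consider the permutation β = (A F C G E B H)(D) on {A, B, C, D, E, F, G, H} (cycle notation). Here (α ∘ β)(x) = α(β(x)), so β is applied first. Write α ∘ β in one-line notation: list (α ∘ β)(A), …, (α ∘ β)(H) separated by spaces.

(α ∘ β)(x) = α(β(x)). Computing each image: α(β(A)) = α(F) = C, α(β(B)) = α(H) = B, α(β(C)) = α(G) = G, α(β(D)) = α(D) = D, α(β(E)) = α(B) = F, α(β(F)) = α(C) = A, α(β(G)) = α(E) = E, α(β(H)) = α(A) = H.
Hence α ∘ β = [C B G D F A E H].

C B G D F A E H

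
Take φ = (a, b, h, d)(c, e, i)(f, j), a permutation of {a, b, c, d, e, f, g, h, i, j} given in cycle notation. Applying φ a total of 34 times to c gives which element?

c lies in the 3-cycle (c, e, i).
Since the cycle has length 3, φ^34 acts on it the same as φ^1 (34 mod 3 = 1).
Stepping 1 place around the cycle: c → e.

e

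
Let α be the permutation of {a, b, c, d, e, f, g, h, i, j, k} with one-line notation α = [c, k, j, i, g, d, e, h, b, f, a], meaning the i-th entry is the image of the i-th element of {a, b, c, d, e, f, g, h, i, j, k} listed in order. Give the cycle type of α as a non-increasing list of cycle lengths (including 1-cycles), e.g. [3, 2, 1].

The disjoint cycles are (a c j f d i b k)(e g)(h), with lengths 8, 2, 1 in non-increasing order.

[8, 2, 1]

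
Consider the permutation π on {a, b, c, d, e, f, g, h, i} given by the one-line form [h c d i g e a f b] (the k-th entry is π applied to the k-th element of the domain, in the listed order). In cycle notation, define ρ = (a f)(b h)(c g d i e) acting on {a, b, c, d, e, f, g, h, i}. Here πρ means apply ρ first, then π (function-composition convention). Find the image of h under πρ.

c

ρ(h) = b, then π(b) = c; composing gives (πρ)(h) = c.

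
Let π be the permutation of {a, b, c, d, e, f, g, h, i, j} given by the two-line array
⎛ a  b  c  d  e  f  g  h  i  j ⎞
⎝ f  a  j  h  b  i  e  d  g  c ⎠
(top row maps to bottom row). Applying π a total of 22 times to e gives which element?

Tracing e → b → … returns to e after 6 steps, so e lies in a 6-cycle (a f i g e b).
Powers repeat with period 6 on this cycle, and 22 mod 6 = 4, so π^22(e) = π^4(e).
Advancing 4 steps from e: e → b → a → f → i.

i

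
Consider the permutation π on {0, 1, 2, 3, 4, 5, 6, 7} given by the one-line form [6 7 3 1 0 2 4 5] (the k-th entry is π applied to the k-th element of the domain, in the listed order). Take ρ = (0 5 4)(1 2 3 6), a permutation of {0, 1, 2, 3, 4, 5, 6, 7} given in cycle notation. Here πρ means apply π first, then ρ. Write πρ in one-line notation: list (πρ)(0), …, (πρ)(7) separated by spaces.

(πρ)(x) = ρ(π(x)). Computing each image: ρ(π(0)) = ρ(6) = 1, ρ(π(1)) = ρ(7) = 7, ρ(π(2)) = ρ(3) = 6, ρ(π(3)) = ρ(1) = 2, ρ(π(4)) = ρ(0) = 5, ρ(π(5)) = ρ(2) = 3, ρ(π(6)) = ρ(4) = 0, ρ(π(7)) = ρ(5) = 4.
Hence πρ = [1 7 6 2 5 3 0 4].

1 7 6 2 5 3 0 4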